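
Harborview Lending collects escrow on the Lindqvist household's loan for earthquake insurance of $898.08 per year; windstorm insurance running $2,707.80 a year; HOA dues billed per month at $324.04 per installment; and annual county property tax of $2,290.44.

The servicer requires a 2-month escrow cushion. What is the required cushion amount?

Earthquake insurance: $898.08/yr
Windstorm insurance: $2,707.80/yr
HOA dues: $324.04 × 12 = $3,888.48/yr
County property tax: $2,290.44/yr
Yearly total = $898.08 + $2,707.80 + $3,888.48 + $2,290.44 = $9,784.80
Per month = $9,784.80 ÷ 12 = $815.40
Cushion = 2 × $815.40 = $1,630.80

$1,630.80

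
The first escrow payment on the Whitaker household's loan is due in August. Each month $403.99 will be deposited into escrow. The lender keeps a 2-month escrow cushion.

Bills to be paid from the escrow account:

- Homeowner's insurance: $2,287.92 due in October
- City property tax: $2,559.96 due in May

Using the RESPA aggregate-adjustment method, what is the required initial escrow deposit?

Cushion = 2 × $403.99 = $807.98
Trial balance (start $0, +$403.99 each month, − disbursements):
  Aug: +$403.99 → $403.99
  Sep: +$403.99 → $807.98
  Oct: +$403.99 − $2,287.92 → -$1,075.95
  Nov: +$403.99 → -$671.96
  Dec: +$403.99 → -$267.97
  Jan: +$403.99 → $136.02
  Feb: +$403.99 → $540.01
  Mar: +$403.99 → $944.00
  Apr: +$403.99 → $1,347.99
  May: +$403.99 − $2,559.96 → -$807.98
  Jun: +$403.99 → -$403.99
  Jul: +$403.99 → $0.00
Lowest trial balance = -$1,075.95 (Oct)
Initial deposit = cushion − low point = $807.98 − (-$1,075.95) = $1,883.93

$1,883.93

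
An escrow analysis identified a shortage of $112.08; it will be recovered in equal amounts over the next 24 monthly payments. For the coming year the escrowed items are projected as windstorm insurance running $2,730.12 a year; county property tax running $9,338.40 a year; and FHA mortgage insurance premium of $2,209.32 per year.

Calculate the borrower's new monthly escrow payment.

Windstorm insurance: $2,730.12/yr
County property tax: $9,338.40/yr
FHA mortgage insurance premium: $2,209.32/yr
Combined annual = $14,277.84
Monthly escrow = $14,277.84 ÷ 12 = $1,189.82
Monthly shortage recovery: $112.08 / 24 = $4.67
New monthly escrow = $1,189.82 + $4.67 = $1,194.49

$1,194.49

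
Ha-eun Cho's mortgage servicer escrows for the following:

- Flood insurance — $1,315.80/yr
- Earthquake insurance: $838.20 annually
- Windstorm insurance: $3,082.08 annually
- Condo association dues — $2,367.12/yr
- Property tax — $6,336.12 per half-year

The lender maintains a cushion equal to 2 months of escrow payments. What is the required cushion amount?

$3,379.24

Flood insurance = $1,315.80 annually
Earthquake insurance = $838.20 annually
Windstorm insurance = $3,082.08 annually
Condo association dues = $2,367.12 annually
Property tax = $6,336.12 × 2 = $12,672.24 annually
Yearly total = $20,275.44
Per month = $20,275.44 ÷ 12 = $1,689.62
Cushion = 2 × $1,689.62 = $3,379.24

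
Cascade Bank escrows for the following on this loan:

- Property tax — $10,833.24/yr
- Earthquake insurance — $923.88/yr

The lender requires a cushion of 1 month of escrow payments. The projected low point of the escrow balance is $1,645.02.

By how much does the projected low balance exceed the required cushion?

Property tax — $10,833.24
Earthquake insurance — $923.88
Combined annual = $11,757.12
Base monthly escrow = $11,757.12 / 12 = $979.76
Required reserve = 1 × $979.76 = $979.76
Excess over cushion: $1,645.02 − $979.76 = $665.26

$665.26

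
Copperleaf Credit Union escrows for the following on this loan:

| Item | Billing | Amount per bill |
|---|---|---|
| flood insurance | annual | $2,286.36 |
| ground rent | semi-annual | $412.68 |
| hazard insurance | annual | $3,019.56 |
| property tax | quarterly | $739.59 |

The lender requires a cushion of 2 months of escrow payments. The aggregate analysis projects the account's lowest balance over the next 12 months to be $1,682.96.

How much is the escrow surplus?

$168.02

Flood insurance = $2,286.36 annually
Ground rent = $412.68 × 2 = $825.36 annually
Hazard insurance = $3,019.56 annually
Property tax = $739.59 × 4 = $2,958.36 annually
Annual escrow total = $2,286.36 + $825.36 + $3,019.56 + $2,958.36 = $9,089.64
Monthly = $9,089.64 / 12 = $757.47
Cushion = 2 × $757.47 = $1,514.94
Excess over cushion: $1,682.96 − $1,514.94 = $168.02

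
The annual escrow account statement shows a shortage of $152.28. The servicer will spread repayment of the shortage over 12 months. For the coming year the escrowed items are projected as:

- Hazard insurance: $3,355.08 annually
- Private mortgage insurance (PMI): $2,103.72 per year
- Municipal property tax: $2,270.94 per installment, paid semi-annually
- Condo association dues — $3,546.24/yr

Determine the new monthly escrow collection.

Hazard insurance = $3,355.08/yr
Private mortgage insurance (PMI) = $2,103.72/yr
Municipal property tax = $2,270.94 × 2 = $4,541.88/yr
Condo association dues = $3,546.24/yr
Combined annual = $3,355.08 + $2,103.72 + $4,541.88 + $3,546.24 = $13,546.92
Per month = $13,546.92 / 12 = $1,128.91
Shortage per month = $152.28 ÷ 12 = $12.69
Adjusted monthly = $1,128.91 + $12.69 = $1,141.60

$1,141.60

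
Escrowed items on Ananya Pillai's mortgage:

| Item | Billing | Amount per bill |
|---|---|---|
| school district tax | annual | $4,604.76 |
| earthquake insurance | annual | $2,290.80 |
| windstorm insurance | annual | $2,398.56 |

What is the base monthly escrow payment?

School district tax = $4,604.76/yr
Earthquake insurance = $2,290.80/yr
Windstorm insurance = $2,398.56/yr
Yearly total = $9,294.12
Per month = $9,294.12 ÷ 12 = $774.51

$774.51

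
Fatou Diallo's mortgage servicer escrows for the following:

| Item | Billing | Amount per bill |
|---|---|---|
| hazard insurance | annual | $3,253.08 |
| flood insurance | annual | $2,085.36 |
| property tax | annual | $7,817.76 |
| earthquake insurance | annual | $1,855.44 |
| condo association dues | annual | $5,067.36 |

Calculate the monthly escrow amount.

Hazard insurance = $3,253.08 per year
Flood insurance = $2,085.36 per year
Property tax = $7,817.76 per year
Earthquake insurance = $1,855.44 per year
Condo association dues = $5,067.36 per year
Combined annual = $20,079.00
Per month = $20,079.00 ÷ 12 = $1,673.25

$1,673.25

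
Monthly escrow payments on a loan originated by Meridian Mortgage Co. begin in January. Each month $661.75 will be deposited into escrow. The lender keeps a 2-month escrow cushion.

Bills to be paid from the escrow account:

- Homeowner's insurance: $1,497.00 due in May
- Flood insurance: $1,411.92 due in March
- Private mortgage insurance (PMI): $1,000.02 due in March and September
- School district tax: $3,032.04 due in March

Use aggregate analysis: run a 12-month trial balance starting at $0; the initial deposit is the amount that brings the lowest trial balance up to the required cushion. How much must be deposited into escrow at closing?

Cushion = 2 × $661.75 = $1,323.50
Trial balance (start $0, +$661.75 each month, − disbursements):
  Jan: +$661.75 → $661.75
  Feb: +$661.75 → $1,323.50
  Mar: +$661.75 − $5,443.98 → -$3,458.73
  Apr: +$661.75 → -$2,796.98
  May: +$661.75 − $1,497.00 → -$3,632.23
  Jun: +$661.75 → -$2,970.48
  Jul: +$661.75 → -$2,308.73
  Aug: +$661.75 → -$1,646.98
  Sep: +$661.75 − $1,000.02 → -$1,985.25
  Oct: +$661.75 → -$1,323.50
  Nov: +$661.75 → -$661.75
  Dec: +$661.75 → $0.00
Lowest trial balance = -$3,632.23 (May)
Initial deposit = cushion − low point = $1,323.50 − (-$3,632.23) = $4,955.73

$4,955.73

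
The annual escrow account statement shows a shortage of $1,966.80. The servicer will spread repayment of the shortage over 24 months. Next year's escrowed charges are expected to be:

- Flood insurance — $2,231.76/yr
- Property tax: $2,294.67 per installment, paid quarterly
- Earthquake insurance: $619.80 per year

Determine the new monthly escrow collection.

Flood insurance — $2,231.76
Property tax — $2,294.67 × 4 = $9,178.68
Earthquake insurance — $619.80
Total annual escrow = $2,231.76 + $9,178.68 + $619.80 = $12,030.24
Per month = $12,030.24 ÷ 12 = $1,002.52
Shortage per month = $1,966.80 / 24 = $81.95
New monthly escrow = $1,002.52 + $81.95 = $1,084.47

$1,084.47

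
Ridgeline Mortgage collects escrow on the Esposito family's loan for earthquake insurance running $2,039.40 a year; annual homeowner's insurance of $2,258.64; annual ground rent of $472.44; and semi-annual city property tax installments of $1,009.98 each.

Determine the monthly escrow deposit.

$565.87

Earthquake insurance — $2,039.40 per year
Homeowner's insurance — $2,258.64 per year
Ground rent — $472.44 per year
City property tax — $1,009.98 × 2 = $2,019.96 per year
Combined annual = $6,790.44
Per month = $6,790.44 / 12 = $565.87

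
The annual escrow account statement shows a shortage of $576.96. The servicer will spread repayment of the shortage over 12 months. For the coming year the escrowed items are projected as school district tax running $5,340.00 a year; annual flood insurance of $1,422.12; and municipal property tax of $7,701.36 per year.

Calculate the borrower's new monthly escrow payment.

School district tax = $5,340.00 per year
Flood insurance = $1,422.12 per year
Municipal property tax = $7,701.36 per year
Total per year = $5,340.00 + $1,422.12 + $7,701.36 = $14,463.48
Per month = $14,463.48 ÷ 12 = $1,205.29
Monthly shortage recovery: $576.96 / 12 = $48.08
New monthly escrow = $1,205.29 + $48.08 = $1,253.37

$1,253.37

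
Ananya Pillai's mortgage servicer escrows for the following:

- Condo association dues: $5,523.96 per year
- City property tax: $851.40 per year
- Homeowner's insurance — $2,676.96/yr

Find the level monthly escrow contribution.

Condo association dues = $5,523.96 annually
City property tax = $851.40 annually
Homeowner's insurance = $2,676.96 annually
Annual escrow total = $5,523.96 + $851.40 + $2,676.96 = $9,052.32
Monthly = $9,052.32 / 12 = $754.36

$754.36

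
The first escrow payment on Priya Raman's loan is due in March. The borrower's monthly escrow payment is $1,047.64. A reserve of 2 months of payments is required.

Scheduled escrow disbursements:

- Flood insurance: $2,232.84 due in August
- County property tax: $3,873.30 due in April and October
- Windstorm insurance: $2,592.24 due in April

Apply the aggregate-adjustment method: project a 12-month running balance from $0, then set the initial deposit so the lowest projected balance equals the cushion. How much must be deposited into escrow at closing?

$6,465.54

Cushion = 2 × $1,047.64 = $2,095.28
Trial balance (start $0, +$1,047.64 each month, − disbursements):
  Mar: +$1,047.64 → $1,047.64
  Apr: +$1,047.64 − $6,465.54 → -$4,370.26
  May: +$1,047.64 → -$3,322.62
  Jun: +$1,047.64 → -$2,274.98
  Jul: +$1,047.64 → -$1,227.34
  Aug: +$1,047.64 − $2,232.84 → -$2,412.54
  Sep: +$1,047.64 → -$1,364.90
  Oct: +$1,047.64 − $3,873.30 → -$4,190.56
  Nov: +$1,047.64 → -$3,142.92
  Dec: +$1,047.64 → -$2,095.28
  Jan: +$1,047.64 → -$1,047.64
  Feb: +$1,047.64 → $0.00
Lowest trial balance = -$4,370.26 (Apr)
Initial deposit = cushion − low point = $2,095.28 − (-$4,370.26) = $6,465.54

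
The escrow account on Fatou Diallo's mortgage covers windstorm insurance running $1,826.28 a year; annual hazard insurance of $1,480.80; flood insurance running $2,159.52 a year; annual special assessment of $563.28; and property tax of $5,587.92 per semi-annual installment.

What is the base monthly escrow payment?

Windstorm insurance = $1,826.28/yr
Hazard insurance = $1,480.80/yr
Flood insurance = $2,159.52/yr
Special assessment = $563.28/yr
Property tax = $5,587.92 × 2 = $11,175.84/yr
Total per year = $17,205.72
Per month = $17,205.72 / 12 = $1,433.81

$1,433.81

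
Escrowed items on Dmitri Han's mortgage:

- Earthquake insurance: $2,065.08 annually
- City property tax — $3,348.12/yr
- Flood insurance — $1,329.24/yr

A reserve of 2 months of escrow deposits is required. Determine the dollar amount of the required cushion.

$1,123.74

Earthquake insurance: $2,065.08 per year
City property tax: $3,348.12 per year
Flood insurance: $1,329.24 per year
Total per year = $2,065.08 + $3,348.12 + $1,329.24 = $6,742.44
Monthly = $6,742.44 ÷ 12 = $561.87
Reserve = 2 × $561.87 = $1,123.74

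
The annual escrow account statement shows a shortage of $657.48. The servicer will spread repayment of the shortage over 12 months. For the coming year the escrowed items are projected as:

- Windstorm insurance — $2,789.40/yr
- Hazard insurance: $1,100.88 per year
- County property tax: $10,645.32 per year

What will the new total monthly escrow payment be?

Windstorm insurance = $2,789.40 per year
Hazard insurance = $1,100.88 per year
County property tax = $10,645.32 per year
Annual escrow total = $2,789.40 + $1,100.88 + $10,645.32 = $14,535.60
Monthly escrow = $14,535.60 ÷ 12 = $1,211.30
Shortage per month = $657.48 / 12 = $54.79
Adjusted monthly = $1,211.30 + $54.79 = $1,266.09

$1,266.09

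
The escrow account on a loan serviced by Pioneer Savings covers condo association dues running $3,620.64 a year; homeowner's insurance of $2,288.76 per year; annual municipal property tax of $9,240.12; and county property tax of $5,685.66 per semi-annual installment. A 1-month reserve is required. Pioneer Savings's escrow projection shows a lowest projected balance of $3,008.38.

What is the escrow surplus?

Condo association dues: $3,620.64 annually
Homeowner's insurance: $2,288.76 annually
Municipal property tax: $9,240.12 annually
County property tax: $5,685.66 × 2 = $11,371.32 annually
Yearly total = $3,620.64 + $2,288.76 + $9,240.12 + $11,371.32 = $26,520.84
Monthly escrow = $26,520.84 ÷ 12 = $2,210.07
Required reserve = 1 × $2,210.07 = $2,210.07
Excess over cushion: $3,008.38 − $2,210.07 = $798.31

$798.31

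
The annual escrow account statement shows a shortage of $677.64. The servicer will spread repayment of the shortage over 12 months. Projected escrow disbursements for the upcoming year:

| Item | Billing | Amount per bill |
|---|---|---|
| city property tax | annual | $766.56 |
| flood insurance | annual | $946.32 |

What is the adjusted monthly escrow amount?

$199.21

City property tax = $766.56
Flood insurance = $946.32
Annual escrow total = $766.56 + $946.32 = $1,712.88
Base monthly escrow = $1,712.88 ÷ 12 = $142.74
Monthly shortage recovery: $677.64 ÷ 12 = $56.47
New monthly escrow = $142.74 + $56.47 = $199.21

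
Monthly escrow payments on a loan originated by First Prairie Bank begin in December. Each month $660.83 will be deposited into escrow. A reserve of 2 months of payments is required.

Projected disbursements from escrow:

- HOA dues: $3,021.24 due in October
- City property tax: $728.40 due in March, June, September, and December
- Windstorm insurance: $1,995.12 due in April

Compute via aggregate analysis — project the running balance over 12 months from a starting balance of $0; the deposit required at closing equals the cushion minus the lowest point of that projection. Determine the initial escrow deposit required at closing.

$1,982.49

Cushion = 2 × $660.83 = $1,321.66
Trial balance (start $0, +$660.83 each month, − disbursements):
  Dec: +$660.83 − $728.40 → -$67.57
  Jan: +$660.83 → $593.26
  Feb: +$660.83 → $1,254.09
  Mar: +$660.83 − $728.40 → $1,186.52
  Apr: +$660.83 − $1,995.12 → -$147.77
  May: +$660.83 → $513.06
  Jun: +$660.83 − $728.40 → $445.49
  Jul: +$660.83 → $1,106.32
  Aug: +$660.83 → $1,767.15
  Sep: +$660.83 − $728.40 → $1,699.58
  Oct: +$660.83 − $3,021.24 → -$660.83
  Nov: +$660.83 → $0.00
Lowest trial balance = -$660.83 (Oct)
Initial deposit = cushion − low point = $1,321.66 − (-$660.83) = $1,982.49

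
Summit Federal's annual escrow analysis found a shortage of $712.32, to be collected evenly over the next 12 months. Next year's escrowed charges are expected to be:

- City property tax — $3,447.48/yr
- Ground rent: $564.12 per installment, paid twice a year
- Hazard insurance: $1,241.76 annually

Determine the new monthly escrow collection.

$544.15

City property tax — $3,447.48/yr
Ground rent — $564.12 × 2 = $1,128.24/yr
Hazard insurance — $1,241.76/yr
Annual escrow total = $3,447.48 + $1,128.24 + $1,241.76 = $5,817.48
Per month = $5,817.48 ÷ 12 = $484.79
Monthly shortage recovery: $712.32 ÷ 12 = $59.36
New monthly escrow = $484.79 + $59.36 = $544.15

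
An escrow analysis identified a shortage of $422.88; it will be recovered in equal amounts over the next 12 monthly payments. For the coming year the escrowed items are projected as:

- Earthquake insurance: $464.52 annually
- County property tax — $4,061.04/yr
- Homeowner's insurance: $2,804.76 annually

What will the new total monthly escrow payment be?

$646.10

Earthquake insurance: $464.52 per year
County property tax: $4,061.04 per year
Homeowner's insurance: $2,804.76 per year
Total annual escrow = $464.52 + $4,061.04 + $2,804.76 = $7,330.32
Monthly escrow = $7,330.32 / 12 = $610.86
Shortage spread = $422.88 ÷ 12 = $35.24/mo
Adjusted monthly = $610.86 + $35.24 = $646.10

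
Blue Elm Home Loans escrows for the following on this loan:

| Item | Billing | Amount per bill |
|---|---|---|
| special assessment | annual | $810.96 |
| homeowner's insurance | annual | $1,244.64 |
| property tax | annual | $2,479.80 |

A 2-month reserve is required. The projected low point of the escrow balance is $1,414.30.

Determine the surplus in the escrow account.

$658.40

Special assessment: $810.96/yr
Homeowner's insurance: $1,244.64/yr
Property tax: $2,479.80/yr
Combined annual = $810.96 + $1,244.64 + $2,479.80 = $4,535.40
Per month = $4,535.40 / 12 = $377.95
Required reserve = 2 × $377.95 = $755.90
Excess over cushion: $1,414.30 − $755.90 = $658.40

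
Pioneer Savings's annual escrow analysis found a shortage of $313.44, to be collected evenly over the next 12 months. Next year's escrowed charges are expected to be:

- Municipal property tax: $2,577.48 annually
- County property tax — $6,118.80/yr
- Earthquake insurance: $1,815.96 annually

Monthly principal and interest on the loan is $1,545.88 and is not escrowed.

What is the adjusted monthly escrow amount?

Municipal property tax: $2,577.48/yr
County property tax: $6,118.80/yr
Earthquake insurance: $1,815.96/yr
Yearly total = $2,577.48 + $6,118.80 + $1,815.96 = $10,512.24
Monthly escrow = $10,512.24 ÷ 12 = $876.02
Monthly shortage recovery: $313.44 / 12 = $26.12
New monthly escrow = $876.02 + $26.12 = $902.14

$902.14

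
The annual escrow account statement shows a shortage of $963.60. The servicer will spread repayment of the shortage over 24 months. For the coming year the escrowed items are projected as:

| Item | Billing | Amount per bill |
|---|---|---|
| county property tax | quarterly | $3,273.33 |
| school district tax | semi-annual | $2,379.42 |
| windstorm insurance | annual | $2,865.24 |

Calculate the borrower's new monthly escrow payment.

County property tax — $3,273.33 × 4 = $13,093.32 per year
School district tax — $2,379.42 × 2 = $4,758.84 per year
Windstorm insurance — $2,865.24 per year
Annual escrow total = $20,717.40
Monthly = $20,717.40 ÷ 12 = $1,726.45
Shortage per month = $963.60 / 24 = $40.15
New monthly escrow = $1,726.45 + $40.15 = $1,766.60

$1,766.60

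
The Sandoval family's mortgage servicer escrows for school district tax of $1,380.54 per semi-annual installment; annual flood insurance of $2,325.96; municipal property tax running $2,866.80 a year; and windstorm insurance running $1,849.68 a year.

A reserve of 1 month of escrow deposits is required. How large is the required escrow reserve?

School district tax = $1,380.54 × 2 = $2,761.08 per year
Flood insurance = $2,325.96 per year
Municipal property tax = $2,866.80 per year
Windstorm insurance = $1,849.68 per year
Total annual escrow = $9,803.52
Monthly = $9,803.52 / 12 = $816.96
Reserve = 1 × $816.96 = $816.96

$816.96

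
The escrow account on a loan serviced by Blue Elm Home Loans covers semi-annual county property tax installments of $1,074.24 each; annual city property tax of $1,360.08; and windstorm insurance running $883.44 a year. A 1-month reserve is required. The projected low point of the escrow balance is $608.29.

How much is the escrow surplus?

$242.29

County property tax = $1,074.24 × 2 = $2,148.48 per year
City property tax = $1,360.08 per year
Windstorm insurance = $883.44 per year
Total annual escrow = $2,148.48 + $1,360.08 + $883.44 = $4,392.00
Monthly escrow = $4,392.00 ÷ 12 = $366.00
Required cushion = 1 × $366.00 = $366.00
Excess over cushion: $608.29 − $366.00 = $242.29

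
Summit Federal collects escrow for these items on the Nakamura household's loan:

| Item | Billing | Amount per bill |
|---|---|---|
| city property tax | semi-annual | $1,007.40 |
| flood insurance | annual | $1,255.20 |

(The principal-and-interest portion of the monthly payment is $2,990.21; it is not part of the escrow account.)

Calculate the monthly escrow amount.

City property tax = $1,007.40 × 2 = $2,014.80
Flood insurance = $1,255.20
Annual escrow total = $2,014.80 + $1,255.20 = $3,270.00
Monthly = $3,270.00 / 12 = $272.50

$272.50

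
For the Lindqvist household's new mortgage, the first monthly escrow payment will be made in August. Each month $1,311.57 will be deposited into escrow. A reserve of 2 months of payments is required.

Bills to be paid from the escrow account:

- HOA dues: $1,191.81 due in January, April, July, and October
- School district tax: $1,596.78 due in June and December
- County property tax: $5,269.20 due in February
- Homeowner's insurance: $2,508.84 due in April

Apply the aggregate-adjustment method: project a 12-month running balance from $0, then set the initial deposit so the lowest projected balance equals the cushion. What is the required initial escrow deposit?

$3,769.26

Cushion = 2 × $1,311.57 = $2,623.14
Trial balance (start $0, +$1,311.57 each month, − disbursements):
  Aug: +$1,311.57 → $1,311.57
  Sep: +$1,311.57 → $2,623.14
  Oct: +$1,311.57 − $1,191.81 → $2,742.90
  Nov: +$1,311.57 → $4,054.47
  Dec: +$1,311.57 − $1,596.78 → $3,769.26
  Jan: +$1,311.57 − $1,191.81 → $3,889.02
  Feb: +$1,311.57 − $5,269.20 → -$68.61
  Mar: +$1,311.57 → $1,242.96
  Apr: +$1,311.57 − $3,700.65 → -$1,146.12
  May: +$1,311.57 → $165.45
  Jun: +$1,311.57 − $1,596.78 → -$119.76
  Jul: +$1,311.57 − $1,191.81 → $0.00
Lowest trial balance = -$1,146.12 (Apr)
Initial deposit = cushion − low point = $2,623.14 − (-$1,146.12) = $3,769.26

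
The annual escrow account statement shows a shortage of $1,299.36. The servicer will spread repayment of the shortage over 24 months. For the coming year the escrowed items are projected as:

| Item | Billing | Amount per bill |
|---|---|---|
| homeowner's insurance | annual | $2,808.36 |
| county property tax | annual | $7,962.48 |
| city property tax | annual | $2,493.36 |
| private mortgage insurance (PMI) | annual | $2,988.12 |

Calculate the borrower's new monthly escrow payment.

Homeowner's insurance = $2,808.36 annually
County property tax = $7,962.48 annually
City property tax = $2,493.36 annually
Private mortgage insurance (PMI) = $2,988.12 annually
Yearly total = $2,808.36 + $7,962.48 + $2,493.36 + $2,988.12 = $16,252.32
Monthly escrow = $16,252.32 / 12 = $1,354.36
Shortage spread = $1,299.36 / 24 = $54.14/mo
Adjusted monthly = $1,354.36 + $54.14 = $1,408.50

$1,408.50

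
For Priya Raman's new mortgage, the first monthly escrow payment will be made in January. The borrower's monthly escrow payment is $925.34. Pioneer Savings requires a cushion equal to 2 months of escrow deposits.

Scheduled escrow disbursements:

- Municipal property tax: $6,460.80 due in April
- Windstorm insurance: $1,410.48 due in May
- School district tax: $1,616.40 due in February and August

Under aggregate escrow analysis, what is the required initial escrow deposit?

$6,711.66

Cushion = 2 × $925.34 = $1,850.68
Trial balance (start $0, +$925.34 each month, − disbursements):
  Jan: +$925.34 → $925.34
  Feb: +$925.34 − $1,616.40 → $234.28
  Mar: +$925.34 → $1,159.62
  Apr: +$925.34 − $6,460.80 → -$4,375.84
  May: +$925.34 − $1,410.48 → -$4,860.98
  Jun: +$925.34 → -$3,935.64
  Jul: +$925.34 → -$3,010.30
  Aug: +$925.34 − $1,616.40 → -$3,701.36
  Sep: +$925.34 → -$2,776.02
  Oct: +$925.34 → -$1,850.68
  Nov: +$925.34 → -$925.34
  Dec: +$925.34 → $0.00
Lowest trial balance = -$4,860.98 (May)
Initial deposit = cushion − low point = $1,850.68 − (-$4,860.98) = $6,711.66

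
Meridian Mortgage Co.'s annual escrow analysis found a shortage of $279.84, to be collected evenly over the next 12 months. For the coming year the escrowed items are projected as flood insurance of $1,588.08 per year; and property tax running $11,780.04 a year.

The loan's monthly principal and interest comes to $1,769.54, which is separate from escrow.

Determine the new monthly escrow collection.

Flood insurance — $1,588.08
Property tax — $11,780.04
Combined annual = $13,368.12
Per month = $13,368.12 / 12 = $1,114.01
Monthly shortage recovery: $279.84 / 12 = $23.32
New monthly escrow = $1,114.01 + $23.32 = $1,137.33

$1,137.33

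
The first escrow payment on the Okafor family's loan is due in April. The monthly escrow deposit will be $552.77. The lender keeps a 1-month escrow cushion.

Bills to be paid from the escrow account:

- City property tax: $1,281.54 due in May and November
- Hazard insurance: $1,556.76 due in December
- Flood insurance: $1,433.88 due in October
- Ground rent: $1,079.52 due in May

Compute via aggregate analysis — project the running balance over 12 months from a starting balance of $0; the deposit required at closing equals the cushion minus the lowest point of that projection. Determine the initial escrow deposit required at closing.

$2,211.08

Cushion = 1 × $552.77 = $552.77
Trial balance (start $0, +$552.77 each month, − disbursements):
  Apr: +$552.77 → $552.77
  May: +$552.77 − $2,361.06 → -$1,255.52
  Jun: +$552.77 → -$702.75
  Jul: +$552.77 → -$149.98
  Aug: +$552.77 → $402.79
  Sep: +$552.77 → $955.56
  Oct: +$552.77 − $1,433.88 → $74.45
  Nov: +$552.77 − $1,281.54 → -$654.32
  Dec: +$552.77 − $1,556.76 → -$1,658.31
  Jan: +$552.77 → -$1,105.54
  Feb: +$552.77 → -$552.77
  Mar: +$552.77 → $0.00
Lowest trial balance = -$1,658.31 (Dec)
Initial deposit = cushion − low point = $552.77 − (-$1,658.31) = $2,211.08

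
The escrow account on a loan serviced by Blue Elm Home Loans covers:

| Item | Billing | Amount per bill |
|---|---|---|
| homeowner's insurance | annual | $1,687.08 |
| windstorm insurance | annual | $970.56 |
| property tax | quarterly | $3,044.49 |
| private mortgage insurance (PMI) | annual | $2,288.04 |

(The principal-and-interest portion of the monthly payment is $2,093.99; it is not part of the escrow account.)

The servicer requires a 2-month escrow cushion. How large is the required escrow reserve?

Homeowner's insurance — $1,687.08
Windstorm insurance — $970.56
Property tax — $3,044.49 × 4 = $12,177.96
Private mortgage insurance (PMI) — $2,288.04
Combined annual = $1,687.08 + $970.56 + $12,177.96 + $2,288.04 = $17,123.64
Monthly = $17,123.64 ÷ 12 = $1,426.97
Cushion = 2 × $1,426.97 = $2,853.94

$2,853.94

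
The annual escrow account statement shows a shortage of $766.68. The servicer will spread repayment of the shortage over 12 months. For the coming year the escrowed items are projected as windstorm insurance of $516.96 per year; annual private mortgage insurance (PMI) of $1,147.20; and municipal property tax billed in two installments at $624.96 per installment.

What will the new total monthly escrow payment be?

Windstorm insurance — $516.96
Private mortgage insurance (PMI) — $1,147.20
Municipal property tax — $624.96 × 2 = $1,249.92
Combined annual = $516.96 + $1,147.20 + $1,249.92 = $2,914.08
Monthly = $2,914.08 / 12 = $242.84
Shortage per month = $766.68 / 12 = $63.89
Adjusted monthly = $242.84 + $63.89 = $306.73

$306.73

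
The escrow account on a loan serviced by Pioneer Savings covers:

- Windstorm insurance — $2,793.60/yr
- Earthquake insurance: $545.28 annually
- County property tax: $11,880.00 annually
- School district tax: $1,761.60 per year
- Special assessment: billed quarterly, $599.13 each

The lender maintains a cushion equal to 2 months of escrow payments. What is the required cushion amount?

$3,229.50

Windstorm insurance — $2,793.60 annually
Earthquake insurance — $545.28 annually
County property tax — $11,880.00 annually
School district tax — $1,761.60 annually
Special assessment — $599.13 × 4 = $2,396.52 annually
Yearly total = $2,793.60 + $545.28 + $11,880.00 + $1,761.60 + $2,396.52 = $19,377.00
Monthly escrow = $19,377.00 / 12 = $1,614.75
Reserve = 2 × $1,614.75 = $3,229.50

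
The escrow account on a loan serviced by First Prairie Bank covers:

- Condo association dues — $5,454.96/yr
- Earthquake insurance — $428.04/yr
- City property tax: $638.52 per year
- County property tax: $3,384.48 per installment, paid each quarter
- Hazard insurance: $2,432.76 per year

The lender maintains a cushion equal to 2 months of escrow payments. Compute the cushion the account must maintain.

$3,748.70

Condo association dues = $5,454.96
Earthquake insurance = $428.04
City property tax = $638.52
County property tax = $3,384.48 × 4 = $13,537.92
Hazard insurance = $2,432.76
Total per year = $5,454.96 + $428.04 + $638.52 + $13,537.92 + $2,432.76 = $22,492.20
Base monthly escrow = $22,492.20 ÷ 12 = $1,874.35
Required cushion = 2 × $1,874.35 = $3,748.70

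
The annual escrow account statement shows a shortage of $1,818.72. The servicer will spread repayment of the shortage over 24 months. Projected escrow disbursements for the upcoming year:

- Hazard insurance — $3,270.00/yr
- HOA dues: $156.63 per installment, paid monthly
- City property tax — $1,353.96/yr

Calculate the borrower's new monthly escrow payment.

$617.74

Hazard insurance = $3,270.00
HOA dues = $156.63 × 12 = $1,879.56
City property tax = $1,353.96
Yearly total = $6,503.52
Monthly = $6,503.52 ÷ 12 = $541.96
Monthly shortage recovery: $1,818.72 / 24 = $75.78
Adjusted monthly = $541.96 + $75.78 = $617.74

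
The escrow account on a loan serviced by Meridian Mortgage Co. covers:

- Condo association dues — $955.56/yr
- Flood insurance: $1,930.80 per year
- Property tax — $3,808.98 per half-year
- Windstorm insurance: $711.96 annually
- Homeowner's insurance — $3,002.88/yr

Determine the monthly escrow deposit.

$1,184.93

Condo association dues = $955.56/yr
Flood insurance = $1,930.80/yr
Property tax = $3,808.98 × 2 = $7,617.96/yr
Windstorm insurance = $711.96/yr
Homeowner's insurance = $3,002.88/yr
Yearly total = $955.56 + $1,930.80 + $7,617.96 + $711.96 + $3,002.88 = $14,219.16
Monthly escrow = $14,219.16 ÷ 12 = $1,184.93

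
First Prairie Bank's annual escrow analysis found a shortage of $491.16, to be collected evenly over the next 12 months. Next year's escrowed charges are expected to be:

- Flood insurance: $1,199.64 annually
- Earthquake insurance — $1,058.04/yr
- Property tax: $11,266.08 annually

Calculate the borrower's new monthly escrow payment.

Flood insurance: $1,199.64
Earthquake insurance: $1,058.04
Property tax: $11,266.08
Annual escrow total = $13,523.76
Per month = $13,523.76 ÷ 12 = $1,126.98
Shortage per month = $491.16 / 12 = $40.93
Adjusted monthly = $1,126.98 + $40.93 = $1,167.91

$1,167.91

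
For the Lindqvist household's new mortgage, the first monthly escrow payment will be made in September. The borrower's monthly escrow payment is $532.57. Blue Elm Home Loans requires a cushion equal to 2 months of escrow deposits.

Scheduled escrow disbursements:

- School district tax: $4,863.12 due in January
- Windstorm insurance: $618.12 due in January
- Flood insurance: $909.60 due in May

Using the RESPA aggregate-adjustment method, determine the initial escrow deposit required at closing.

$3,883.53

Cushion = 2 × $532.57 = $1,065.14
Trial balance (start $0, +$532.57 each month, − disbursements):
  Sep: +$532.57 → $532.57
  Oct: +$532.57 → $1,065.14
  Nov: +$532.57 → $1,597.71
  Dec: +$532.57 → $2,130.28
  Jan: +$532.57 − $5,481.24 → -$2,818.39
  Feb: +$532.57 → -$2,285.82
  Mar: +$532.57 → -$1,753.25
  Apr: +$532.57 → -$1,220.68
  May: +$532.57 − $909.60 → -$1,597.71
  Jun: +$532.57 → -$1,065.14
  Jul: +$532.57 → -$532.57
  Aug: +$532.57 → $0.00
Lowest trial balance = -$2,818.39 (Jan)
Initial deposit = cushion − low point = $1,065.14 − (-$2,818.39) = $3,883.53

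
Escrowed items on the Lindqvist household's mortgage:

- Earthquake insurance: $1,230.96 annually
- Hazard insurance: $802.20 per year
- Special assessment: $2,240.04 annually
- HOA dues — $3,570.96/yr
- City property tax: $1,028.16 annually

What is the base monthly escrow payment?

$739.36

Earthquake insurance = $1,230.96
Hazard insurance = $802.20
Special assessment = $2,240.04
HOA dues = $3,570.96
City property tax = $1,028.16
Combined annual = $8,872.32
Base monthly escrow = $8,872.32 ÷ 12 = $739.36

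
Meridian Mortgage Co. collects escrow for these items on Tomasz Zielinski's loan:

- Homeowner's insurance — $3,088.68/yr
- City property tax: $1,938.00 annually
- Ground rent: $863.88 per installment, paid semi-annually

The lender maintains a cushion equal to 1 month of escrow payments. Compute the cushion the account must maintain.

$562.87

Homeowner's insurance = $3,088.68/yr
City property tax = $1,938.00/yr
Ground rent = $863.88 × 2 = $1,727.76/yr
Yearly total = $6,754.44
Monthly = $6,754.44 / 12 = $562.87
Required cushion = 1 × $562.87 = $562.87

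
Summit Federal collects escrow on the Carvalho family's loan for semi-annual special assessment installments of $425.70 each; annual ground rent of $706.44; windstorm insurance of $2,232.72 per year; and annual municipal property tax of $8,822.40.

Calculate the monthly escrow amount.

Special assessment — $425.70 × 2 = $851.40 per year
Ground rent — $706.44 per year
Windstorm insurance — $2,232.72 per year
Municipal property tax — $8,822.40 per year
Annual escrow total = $851.40 + $706.44 + $2,232.72 + $8,822.40 = $12,612.96
Monthly escrow = $12,612.96 ÷ 12 = $1,051.08

$1,051.08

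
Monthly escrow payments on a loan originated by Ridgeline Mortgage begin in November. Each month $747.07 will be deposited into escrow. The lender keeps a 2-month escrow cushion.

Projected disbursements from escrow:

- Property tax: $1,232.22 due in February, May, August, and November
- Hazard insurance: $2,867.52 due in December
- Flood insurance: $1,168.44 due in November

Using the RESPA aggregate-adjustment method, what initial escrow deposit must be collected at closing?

$5,268.18

Cushion = 2 × $747.07 = $1,494.14
Trial balance (start $0, +$747.07 each month, − disbursements):
  Nov: +$747.07 − $2,400.66 → -$1,653.59
  Dec: +$747.07 − $2,867.52 → -$3,774.04
  Jan: +$747.07 → -$3,026.97
  Feb: +$747.07 − $1,232.22 → -$3,512.12
  Mar: +$747.07 → -$2,765.05
  Apr: +$747.07 → -$2,017.98
  May: +$747.07 − $1,232.22 → -$2,503.13
  Jun: +$747.07 → -$1,756.06
  Jul: +$747.07 → -$1,008.99
  Aug: +$747.07 − $1,232.22 → -$1,494.14
  Sep: +$747.07 → -$747.07
  Oct: +$747.07 → $0.00
Lowest trial balance = -$3,774.04 (Dec)
Initial deposit = cushion − low point = $1,494.14 − (-$3,774.04) = $5,268.18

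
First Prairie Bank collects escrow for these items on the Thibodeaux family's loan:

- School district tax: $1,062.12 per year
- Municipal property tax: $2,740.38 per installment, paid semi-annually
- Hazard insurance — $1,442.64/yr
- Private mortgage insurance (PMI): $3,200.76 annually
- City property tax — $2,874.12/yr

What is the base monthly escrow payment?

$1,171.70

School district tax — $1,062.12 per year
Municipal property tax — $2,740.38 × 2 = $5,480.76 per year
Hazard insurance — $1,442.64 per year
Private mortgage insurance (PMI) — $3,200.76 per year
City property tax — $2,874.12 per year
Total per year = $1,062.12 + $5,480.76 + $1,442.64 + $3,200.76 + $2,874.12 = $14,060.40
Monthly = $14,060.40 / 12 = $1,171.70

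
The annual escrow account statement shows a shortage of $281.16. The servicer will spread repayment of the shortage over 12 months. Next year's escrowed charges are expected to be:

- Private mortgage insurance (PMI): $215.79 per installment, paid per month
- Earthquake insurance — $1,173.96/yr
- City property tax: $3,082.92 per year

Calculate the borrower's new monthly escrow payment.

$593.96

Private mortgage insurance (PMI) = $215.79 × 12 = $2,589.48 per year
Earthquake insurance = $1,173.96 per year
City property tax = $3,082.92 per year
Annual escrow total = $6,846.36
Monthly escrow = $6,846.36 ÷ 12 = $570.53
Shortage spread = $281.16 ÷ 12 = $23.43/mo
Adjusted monthly = $570.53 + $23.43 = $593.96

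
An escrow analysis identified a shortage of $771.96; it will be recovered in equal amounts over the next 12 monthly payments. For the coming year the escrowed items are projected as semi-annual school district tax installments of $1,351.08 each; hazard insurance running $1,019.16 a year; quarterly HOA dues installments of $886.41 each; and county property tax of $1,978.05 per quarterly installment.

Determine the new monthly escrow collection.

$1,329.26

School district tax = $1,351.08 × 2 = $2,702.16 annually
Hazard insurance = $1,019.16 annually
HOA dues = $886.41 × 4 = $3,545.64 annually
County property tax = $1,978.05 × 4 = $7,912.20 annually
Total per year = $2,702.16 + $1,019.16 + $3,545.64 + $7,912.20 = $15,179.16
Per month = $15,179.16 ÷ 12 = $1,264.93
Shortage per month = $771.96 / 12 = $64.33
Adjusted monthly = $1,264.93 + $64.33 = $1,329.26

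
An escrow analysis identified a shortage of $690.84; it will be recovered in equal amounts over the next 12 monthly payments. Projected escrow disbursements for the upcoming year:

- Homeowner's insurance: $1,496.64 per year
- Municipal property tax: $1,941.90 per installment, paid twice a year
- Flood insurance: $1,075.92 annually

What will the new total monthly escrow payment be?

Homeowner's insurance: $1,496.64/yr
Municipal property tax: $1,941.90 × 2 = $3,883.80/yr
Flood insurance: $1,075.92/yr
Yearly total = $1,496.64 + $3,883.80 + $1,075.92 = $6,456.36
Monthly = $6,456.36 ÷ 12 = $538.03
Shortage spread = $690.84 ÷ 12 = $57.57/mo
New monthly escrow = $538.03 + $57.57 = $595.60

$595.60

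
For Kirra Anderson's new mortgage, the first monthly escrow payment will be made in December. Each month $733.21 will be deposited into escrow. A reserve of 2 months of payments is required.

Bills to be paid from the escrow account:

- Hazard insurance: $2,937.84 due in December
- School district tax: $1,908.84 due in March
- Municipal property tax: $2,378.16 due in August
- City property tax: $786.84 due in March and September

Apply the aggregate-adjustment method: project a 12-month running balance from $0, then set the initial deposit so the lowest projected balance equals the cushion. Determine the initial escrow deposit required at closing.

$4,167.10

Cushion = 2 × $733.21 = $1,466.42
Trial balance (start $0, +$733.21 each month, − disbursements):
  Dec: +$733.21 − $2,937.84 → -$2,204.63
  Jan: +$733.21 → -$1,471.42
  Feb: +$733.21 → -$738.21
  Mar: +$733.21 − $2,695.68 → -$2,700.68
  Apr: +$733.21 → -$1,967.47
  May: +$733.21 → -$1,234.26
  Jun: +$733.21 → -$501.05
  Jul: +$733.21 → $232.16
  Aug: +$733.21 − $2,378.16 → -$1,412.79
  Sep: +$733.21 − $786.84 → -$1,466.42
  Oct: +$733.21 → -$733.21
  Nov: +$733.21 → $0.00
Lowest trial balance = -$2,700.68 (Mar)
Initial deposit = cushion − low point = $1,466.42 − (-$2,700.68) = $4,167.10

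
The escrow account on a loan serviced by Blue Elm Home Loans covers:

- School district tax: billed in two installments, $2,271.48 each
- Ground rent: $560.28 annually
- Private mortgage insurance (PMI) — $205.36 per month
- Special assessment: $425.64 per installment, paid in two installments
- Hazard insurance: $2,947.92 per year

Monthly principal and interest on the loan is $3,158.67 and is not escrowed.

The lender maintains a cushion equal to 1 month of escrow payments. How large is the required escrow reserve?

$947.23

School district tax — $2,271.48 × 2 = $4,542.96/yr
Ground rent — $560.28/yr
Private mortgage insurance (PMI) — $205.36 × 12 = $2,464.32/yr
Special assessment — $425.64 × 2 = $851.28/yr
Hazard insurance — $2,947.92/yr
Annual escrow total = $4,542.96 + $560.28 + $2,464.32 + $851.28 + $2,947.92 = $11,366.76
Monthly escrow = $11,366.76 ÷ 12 = $947.23
Cushion = 1 × $947.23 = $947.23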